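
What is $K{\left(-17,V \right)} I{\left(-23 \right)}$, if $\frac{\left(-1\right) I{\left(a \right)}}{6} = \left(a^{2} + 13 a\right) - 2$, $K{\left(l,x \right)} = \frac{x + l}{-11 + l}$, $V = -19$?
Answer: $- \frac{12312}{7} \approx -1758.9$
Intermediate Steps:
$K{\left(l,x \right)} = \frac{l + x}{-11 + l}$
$I{\left(a \right)} = 12 - 78 a - 6 a^{2}$ ($I{\left(a \right)} = - 6 \left(\left(a^{2} + 13 a\right) - 2\right) = - 6 \left(-2 + a^{2} + 13 a\right) = 12 - 78 a - 6 a^{2}$)
$K{\left(-17,V \right)} I{\left(-23 \right)} = \frac{-17 - 19}{-11 - 17} \left(12 - -1794 - 6 \left(-23\right)^{2}\right) = \frac{1}{-28} \left(-36\right) \left(12 + 1794 - 3174\right) = \left(- \frac{1}{28}\right) \left(-36\right) \left(12 + 1794 - 3174\right) = \frac{9}{7} \left(-1368\right) = - \frac{12312}{7}$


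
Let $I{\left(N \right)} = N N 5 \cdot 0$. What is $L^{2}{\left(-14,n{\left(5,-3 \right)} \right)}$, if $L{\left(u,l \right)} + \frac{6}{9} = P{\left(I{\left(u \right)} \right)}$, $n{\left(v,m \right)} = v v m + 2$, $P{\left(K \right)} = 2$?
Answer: $\frac{16}{9} \approx 1.7778$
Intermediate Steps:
$I{\left(N \right)} = 0$ ($I{\left(N \right)} = N^{2} \cdot 5 \cdot 0 = 5 N^{2} \cdot 0 = 0$)
$n{\left(v,m \right)} = 2 + m v^{2}$ ($n{\left(v,m \right)} = v^{2} m + 2 = m v^{2} + 2 = 2 + m v^{2}$)
$L{\left(u,l \right)} = \frac{4}{3}$ ($L{\left(u,l \right)} = - \frac{2}{3} + 2 = \frac{4}{3}$)
$L^{2}{\left(-14,n{\left(5,-3 \right)} \right)} = \left(\frac{4}{3}\right)^{2} = \frac{16}{9}$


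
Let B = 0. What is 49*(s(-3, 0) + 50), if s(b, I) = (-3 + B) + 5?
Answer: 2548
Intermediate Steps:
s(b, I) = 2 (s(b, I) = (-3 + 0) + 5 = -3 + 5 = 2)
49*(s(-3, 0) + 50) = 49*(2 + 50) = 49*52 = 2548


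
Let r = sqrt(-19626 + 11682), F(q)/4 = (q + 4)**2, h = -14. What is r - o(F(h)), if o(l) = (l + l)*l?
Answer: -320000 + 2*I*sqrt(1986) ≈ -3.2e+5 + 89.129*I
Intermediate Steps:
F(q) = 4*(4 + q)**2 (F(q) = 4*(q + 4)**2 = 4*(4 + q)**2)
o(l) = 2*l**2 (o(l) = (2*l)*l = 2*l**2)
r = 2*I*sqrt(1986) (r = sqrt(-7944) = 2*I*sqrt(1986) ≈ 89.129*I)
r - o(F(h)) = 2*I*sqrt(1986) - 2*(4*(4 - 14)**2)**2 = 2*I*sqrt(1986) - 2*(4*(-10)**2)**2 = 2*I*sqrt(1986) - 2*(4*100)**2 = 2*I*sqrt(1986) - 2*400**2 = 2*I*sqrt(1986) - 2*160000 = 2*I*sqrt(1986) - 1*320000 = 2*I*sqrt(1986) - 320000 = -320000 + 2*I*sqrt(1986)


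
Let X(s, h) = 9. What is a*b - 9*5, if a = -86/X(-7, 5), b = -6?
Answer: 37/3 ≈ 12.333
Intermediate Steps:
a = -86/9 ≈ -9.5556
a*b - 9*5 = -86/9*(-6) - 9*5 = 172/3 - 45 = 37/3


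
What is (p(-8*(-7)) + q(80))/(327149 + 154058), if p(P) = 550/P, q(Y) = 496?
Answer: 14163/13473796 ≈ 0.0010512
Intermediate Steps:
(p(-8*(-7)) + q(80))/(327149 + 154058) = (550/((-8*(-7))) + 496)/(327149 + 154058) = (550/56 + 496)/481207 = (550*(1/56) + 496)*(1/481207) = (275/28 + 496)*(1/481207) = (14163/28)*(1/481207) = 14163/13473796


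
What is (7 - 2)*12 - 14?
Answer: 46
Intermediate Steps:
(7 - 2)*12 - 14 = 5*12 - 14 = 60 - 14 = 46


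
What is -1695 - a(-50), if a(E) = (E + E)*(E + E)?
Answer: -11695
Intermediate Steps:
a(E) = 4*E² (a(E) = (2*E)*(2*E) = 4*E²)
-1695 - a(-50) = -1695 - 4*(-50)² = -1695 - 4*2500 = -1695 - 1*10000 = -1695 - 10000 = -11695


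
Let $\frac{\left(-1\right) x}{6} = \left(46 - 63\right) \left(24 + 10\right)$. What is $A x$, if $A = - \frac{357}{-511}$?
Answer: $\frac{176868}{73} \approx 2422.8$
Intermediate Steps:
$A = \frac{51}{73}$ ($A = \left(-357\right) \left(- \frac{1}{511}\right) = \frac{51}{73} \approx 0.69863$)
$x = 3468$ ($x = - 6 \left(46 - 63\right) \left(24 + 10\right) = - 6 \left(\left(-17\right) 34\right) = \left(-6\right) \left(-578\right) = 3468$)
$A x = \frac{51}{73} \cdot 3468 = \frac{176868}{73}$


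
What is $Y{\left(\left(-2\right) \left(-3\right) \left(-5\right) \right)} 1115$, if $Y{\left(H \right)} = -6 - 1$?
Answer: $-7805$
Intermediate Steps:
$Y{\left(H \right)} = -7$ ($Y{\left(H \right)} = -6 - 1 = -7$)
$Y{\left(\left(-2\right) \left(-3\right) \left(-5\right) \right)} 1115 = \left(-7\right) 1115 = -7805$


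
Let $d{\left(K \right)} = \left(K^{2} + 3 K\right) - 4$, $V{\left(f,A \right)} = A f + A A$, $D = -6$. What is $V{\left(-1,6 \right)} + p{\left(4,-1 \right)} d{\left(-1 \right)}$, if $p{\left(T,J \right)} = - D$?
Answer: $-6$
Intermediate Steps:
$p{\left(T,J \right)} = 6$ ($p{\left(T,J \right)} = \left(-1\right) \left(-6\right) = 6$)
$V{\left(f,A \right)} = A^{2} + A f$ ($V{\left(f,A \right)} = A f + A^{2} = A^{2} + A f$)
$d{\left(K \right)} = -4 + K^{2} + 3 K$
$V{\left(-1,6 \right)} + p{\left(4,-1 \right)} d{\left(-1 \right)} = 6 \left(6 - 1\right) + 6 \left(-4 + \left(-1\right)^{2} + 3 \left(-1\right)\right) = 6 \cdot 5 + 6 \left(-4 + 1 - 3\right) = 30 + 6 \left(-6\right) = 30 - 36 = -6$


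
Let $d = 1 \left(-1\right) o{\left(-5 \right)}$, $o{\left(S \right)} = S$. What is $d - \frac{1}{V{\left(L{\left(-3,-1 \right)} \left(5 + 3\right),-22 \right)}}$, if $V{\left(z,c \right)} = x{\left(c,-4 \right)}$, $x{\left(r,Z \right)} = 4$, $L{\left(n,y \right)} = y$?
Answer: $\frac{19}{4} \approx 4.75$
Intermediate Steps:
$V{\left(z,c \right)} = 4$
$d = 5$ ($d = 1 \left(-1\right) \left(-5\right) = \left(-1\right) \left(-5\right) = 5$)
$d - \frac{1}{V{\left(L{\left(-3,-1 \right)} \left(5 + 3\right),-22 \right)}} = 5 - \frac{1}{4} = \frac{19}{4}$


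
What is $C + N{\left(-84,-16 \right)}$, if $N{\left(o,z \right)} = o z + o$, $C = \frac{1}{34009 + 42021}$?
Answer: $\frac{95797801}{76030} \approx 1260.0$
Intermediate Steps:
$C = \frac{1}{76030} \approx 1.3153 \cdot 10^{-5}$
$N{\left(o,z \right)} = o + o z$
$C + N{\left(-84,-16 \right)} = \frac{1}{76030} - 84 \left(1 - 16\right) = \frac{1}{76030} - -1260 = \frac{1}{76030} + 1260 = \frac{95797801}{76030}$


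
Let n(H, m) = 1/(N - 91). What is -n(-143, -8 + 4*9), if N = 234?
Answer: -1/143 ≈ -0.0069930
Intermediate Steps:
n(H, m) = 1/143 (n(H, m) = 1/(234 - 91) = 1/143)
-n(-143, -8 + 4*9) = -1*1/143 = -1/143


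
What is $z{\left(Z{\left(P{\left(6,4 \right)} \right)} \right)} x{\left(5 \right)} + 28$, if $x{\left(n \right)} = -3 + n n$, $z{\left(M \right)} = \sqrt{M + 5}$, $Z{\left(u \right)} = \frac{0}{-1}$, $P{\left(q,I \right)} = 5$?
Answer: $28 + 22 \sqrt{5} \approx 77.193$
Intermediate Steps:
$Z{\left(u \right)} = 0$ ($Z{\left(u \right)} = 0 \left(-1\right) = 0$)
$z{\left(M \right)} = \sqrt{5 + M}$
$x{\left(n \right)} = -3 + n^{2}$
$z{\left(Z{\left(P{\left(6,4 \right)} \right)} \right)} x{\left(5 \right)} + 28 = \sqrt{5 + 0} \left(-3 + 5^{2}\right) + 28 = \sqrt{5} \left(-3 + 25\right) + 28 = \sqrt{5} \cdot 22 + 28 = 22 \sqrt{5} + 28 = 28 + 22 \sqrt{5}$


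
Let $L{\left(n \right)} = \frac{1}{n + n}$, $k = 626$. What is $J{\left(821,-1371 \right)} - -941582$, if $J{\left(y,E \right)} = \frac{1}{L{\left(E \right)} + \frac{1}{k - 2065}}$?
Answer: $\frac{3932808604}{4181} \approx 9.4064 \cdot 10^{5}$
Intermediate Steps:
$L{\left(n \right)} = \frac{1}{2 n}$
$J{\left(y,E \right)} = \frac{1}{- \frac{1}{1439} + \frac{1}{2 E}}$ ($J{\left(y,E \right)} = \frac{1}{\frac{1}{2 E} + \frac{1}{626 - 2065}} = \frac{1}{\frac{1}{2 E} + \frac{1}{-1439}} = \frac{1}{\frac{1}{2 E} - \frac{1}{1439}} = \frac{1}{- \frac{1}{1439} + \frac{1}{2 E}}$)
$J{\left(821,-1371 \right)} - -941582 = \left(-2878\right) \left(-1371\right) \frac{1}{-1439 + 2 \left(-1371\right)} - -941582 = \left(-2878\right) \left(-1371\right) \frac{1}{-1439 - 2742} + 941582 = \left(-2878\right) \left(-1371\right) \frac{1}{-4181} + 941582 = \left(-2878\right) \left(-1371\right) \left(- \frac{1}{4181}\right) + 941582 = - \frac{3945738}{4181} + 941582 = \frac{3932808604}{4181}$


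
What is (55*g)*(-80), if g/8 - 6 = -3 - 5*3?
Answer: 422400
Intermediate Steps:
g = -96 (g = 48 + 8*(-3 - 5*3) = 48 + 8*(-3 - 15) = 48 + 8*(-18) = 48 - 144 = -96)
(55*g)*(-80) = (55*(-96))*(-80) = -5280*(-80) = 422400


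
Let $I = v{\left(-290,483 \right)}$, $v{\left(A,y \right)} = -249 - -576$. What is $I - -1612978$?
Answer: $1613305$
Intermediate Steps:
$v{\left(A,y \right)} = 327$ ($v{\left(A,y \right)} = -249 + 576 = 327$)
$I = 327$
$I - -1612978 = 327 - -1612978 = 327 + 1612978 = 1613305$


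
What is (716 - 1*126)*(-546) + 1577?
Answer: -320563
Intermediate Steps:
(716 - 1*126)*(-546) + 1577 = (716 - 126)*(-546) + 1577 = 590*(-546) + 1577 = -322140 + 1577 = -320563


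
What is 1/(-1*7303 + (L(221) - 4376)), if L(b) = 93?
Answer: -1/11586 ≈ -8.6311e-5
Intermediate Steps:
1/(-1*7303 + (L(221) - 4376)) = 1/(-1*7303 + (93 - 4376)) = 1/(-7303 - 4283) = 1/(-11586) = -1/11586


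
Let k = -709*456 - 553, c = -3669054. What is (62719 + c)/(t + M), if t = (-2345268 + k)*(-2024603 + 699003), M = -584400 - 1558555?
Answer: -721267/707637991409 ≈ -1.0193e-6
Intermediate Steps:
k = -323857 (k = -323304 - 553 = -323857)
M = -2142955
t = 3538192100000 (t = (-2345268 - 323857)*(-2024603 + 699003) = -2669125*(-1325600) = 3538192100000)
(62719 + c)/(t + M) = (62719 - 3669054)/(3538192100000 - 2142955) = -3606335/3538189957045 = -3606335*1/3538189957045 = -721267/707637991409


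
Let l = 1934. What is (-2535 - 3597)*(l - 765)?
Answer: -7168308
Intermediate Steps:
(-2535 - 3597)*(l - 765) = (-2535 - 3597)*(1934 - 765) = -6132*1169 = -7168308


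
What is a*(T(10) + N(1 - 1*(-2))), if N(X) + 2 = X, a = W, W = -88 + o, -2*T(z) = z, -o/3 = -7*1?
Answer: 268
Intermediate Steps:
o = 21 (o = -(-21) = -3*(-7) = 21)
T(z) = -z/2
W = -67 (W = -88 + 21 = -67)
a = -67
N(X) = -2 + X
a*(T(10) + N(1 - 1*(-2))) = -67*(-½*10 + (-2 + (1 - 1*(-2)))) = -67*(-5 + (-2 + (1 + 2))) = -67*(-5 + (-2 + 3)) = -67*(-5 + 1) = -67*(-4) = 268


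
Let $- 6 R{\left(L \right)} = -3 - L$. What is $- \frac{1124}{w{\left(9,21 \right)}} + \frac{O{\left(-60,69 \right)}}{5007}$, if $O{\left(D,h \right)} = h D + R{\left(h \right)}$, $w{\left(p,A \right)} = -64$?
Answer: $\frac{446973}{26704} \approx 16.738$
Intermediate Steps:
$R{\left(L \right)} = \frac{1}{2} + \frac{L}{6}$ ($R{\left(L \right)} = - \frac{-3 - L}{6} = \frac{1}{2} + \frac{L}{6}$)
$O{\left(D,h \right)} = \frac{1}{2} + \frac{h}{6} + D h$ ($O{\left(D,h \right)} = h D + \left(\frac{1}{2} + \frac{h}{6}\right) = D h + \left(\frac{1}{2} + \frac{h}{6}\right) = \frac{1}{2} + \frac{h}{6} + D h$)
$- \frac{1124}{w{\left(9,21 \right)}} + \frac{O{\left(-60,69 \right)}}{5007} = - \frac{1124}{-64} + \frac{\frac{1}{2} + \frac{1}{6} \cdot 69 - 4140}{5007} = \left(-1124\right) \left(- \frac{1}{64}\right) + \left(\frac{1}{2} + \frac{23}{2} - 4140\right) \frac{1}{5007} = \frac{281}{16} - \frac{1376}{1669} = \frac{446973}{26704}$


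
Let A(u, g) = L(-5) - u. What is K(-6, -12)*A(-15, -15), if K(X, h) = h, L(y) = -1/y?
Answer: -912/5 ≈ -182.40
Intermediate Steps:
A(u, g) = ⅕ - u (A(u, g) = -1/(-5) - u = -1*(-⅕) - u = ⅕ - u)
K(-6, -12)*A(-15, -15) = -12*(⅕ - 1*(-15)) = -12*(⅕ + 15) = -12*76/5 = -912/5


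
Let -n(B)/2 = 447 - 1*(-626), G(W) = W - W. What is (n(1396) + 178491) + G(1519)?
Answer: 176345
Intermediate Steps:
G(W) = 0
n(B) = -2146 (n(B) = -2*(447 - 1*(-626)) = -2*(447 + 626) = -2*1073 = -2146)
(n(1396) + 178491) + G(1519) = (-2146 + 178491) + 0 = 176345 + 0 = 176345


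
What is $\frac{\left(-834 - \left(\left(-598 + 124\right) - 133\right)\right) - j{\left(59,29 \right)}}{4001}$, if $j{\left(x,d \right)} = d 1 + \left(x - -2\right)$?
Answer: $- \frac{317}{4001} \approx -0.07923$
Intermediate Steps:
$j{\left(x,d \right)} = 2 + d + x$ ($j{\left(x,d \right)} = d + \left(x + 2\right) = d + \left(2 + x\right) = 2 + d + x$)
$\frac{\left(-834 - \left(\left(-598 + 124\right) - 133\right)\right) - j{\left(59,29 \right)}}{4001} = \frac{\left(-834 - \left(\left(-598 + 124\right) - 133\right)\right) - \left(2 + 29 + 59\right)}{4001} = \left(\left(-834 - \left(-474 - 133\right)\right) - 90\right) \frac{1}{4001} = \left(\left(-834 - -607\right) - 90\right) \frac{1}{4001} = \left(\left(-834 + 607\right) - 90\right) \frac{1}{4001} = \left(-227 - 90\right) \frac{1}{4001} = \left(-317\right) \frac{1}{4001} = - \frac{317}{4001}$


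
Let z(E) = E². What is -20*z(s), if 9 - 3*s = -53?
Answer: -76880/9 ≈ -8542.2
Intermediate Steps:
s = 62/3 (s = 3 - ⅓*(-53) = 3 + 53/3 = 62/3 ≈ 20.667)
-20*z(s) = -20*(62/3)² = -20*3844/9 = -76880/9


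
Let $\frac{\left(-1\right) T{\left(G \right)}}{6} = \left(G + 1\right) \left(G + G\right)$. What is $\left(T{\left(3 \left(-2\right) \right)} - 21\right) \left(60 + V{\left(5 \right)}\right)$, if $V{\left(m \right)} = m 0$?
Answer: $-22860$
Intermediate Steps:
$V{\left(m \right)} = 0$
$T{\left(G \right)} = - 12 G \left(1 + G\right)$ ($T{\left(G \right)} = - 6 \left(G + 1\right) \left(G + G\right) = - 6 \left(1 + G\right) 2 G = - 6 \cdot 2 G \left(1 + G\right) = - 12 G \left(1 + G\right)$)
$\left(T{\left(3 \left(-2\right) \right)} - 21\right) \left(60 + V{\left(5 \right)}\right) = \left(- 12 \cdot 3 \left(-2\right) \left(1 + 3 \left(-2\right)\right) - 21\right) \left(60 + 0\right) = \left(\left(-12\right) \left(-6\right) \left(1 - 6\right) - 21\right) 60 = \left(\left(-12\right) \left(-6\right) \left(-5\right) - 21\right) 60 = \left(-360 - 21\right) 60 = \left(-381\right) 60 = -22860$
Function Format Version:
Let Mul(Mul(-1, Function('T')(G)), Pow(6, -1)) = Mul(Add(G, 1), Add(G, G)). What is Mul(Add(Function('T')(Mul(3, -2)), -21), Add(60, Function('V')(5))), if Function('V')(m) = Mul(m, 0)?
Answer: -22860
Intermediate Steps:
Function('V')(m) = 0
Function('T')(G) = Mul(-12, G, Add(1, G)) (Function('T')(G) = Mul(-6, Mul(Add(G, 1), Add(G, G))) = Mul(-6, Mul(Add(1, G), Mul(2, G))) = Mul(-6, Mul(2, G, Add(1, G))) = Mul(-12, G, Add(1, G)))
Mul(Add(Function('T')(Mul(3, -2)), -21), Add(60, Function('V')(5))) = Mul(Add(Mul(-12, Mul(3, -2), Add(1, Mul(3, -2))), -21), Add(60, 0)) = Mul(Add(Mul(-12, -6, Add(1, -6)), -21), 60) = Mul(Add(Mul(-12, -6, -5), -21), 60) = Mul(Add(-360, -21), 60) = Mul(-381, 60) = -22860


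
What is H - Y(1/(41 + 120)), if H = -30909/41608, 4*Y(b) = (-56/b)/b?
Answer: 15099262643/41608 ≈ 3.6289e+5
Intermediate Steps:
Y(b) = -14/b² (Y(b) = ((-56/b)/b)/4 = (-56/b²)/4 = -14/b²)
H = -30909/41608 (H = -30909*1/41608 = -30909/41608 ≈ -0.74286)
H - Y(1/(41 + 120)) = -30909/41608 - (-14)/(1/(41 + 120))² = -30909/41608 - (-14)/(1/161)² = -30909/41608 - (-14)/161⁻² = -30909/41608 - (-14)*25921 = -30909/41608 - 1*(-362894) = -30909/41608 + 362894 = 15099262643/41608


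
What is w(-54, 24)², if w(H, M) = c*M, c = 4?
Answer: 9216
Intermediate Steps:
w(H, M) = 4*M
w(-54, 24)² = (4*24)² = 96² = 9216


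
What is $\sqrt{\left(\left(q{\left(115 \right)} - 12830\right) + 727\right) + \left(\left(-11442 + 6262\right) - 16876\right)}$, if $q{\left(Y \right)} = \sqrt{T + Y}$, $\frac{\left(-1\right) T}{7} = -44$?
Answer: $\sqrt{-34159 + 3 \sqrt{47}} \approx 184.77 i$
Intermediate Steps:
$T = 308$ ($T = \left(-7\right) \left(-44\right) = 308$)
$q{\left(Y \right)} = \sqrt{308 + Y}$
$\sqrt{\left(\left(q{\left(115 \right)} - 12830\right) + 727\right) + \left(\left(-11442 + 6262\right) - 16876\right)} = \sqrt{\left(\left(\sqrt{308 + 115} - 12830\right) + 727\right) + \left(\left(-11442 + 6262\right) - 16876\right)} = \sqrt{\left(\left(\sqrt{423} - 12830\right) + 727\right) - 22056} = \sqrt{\left(\left(3 \sqrt{47} - 12830\right) + 727\right) - 22056} = \sqrt{\left(\left(-12830 + 3 \sqrt{47}\right) + 727\right) - 22056} = \sqrt{\left(-12103 + 3 \sqrt{47}\right) - 22056} = \sqrt{-34159 + 3 \sqrt{47}}$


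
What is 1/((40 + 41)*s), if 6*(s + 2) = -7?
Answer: -2/513 ≈ -0.0038986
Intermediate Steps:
s = -19/6 (s = -2 + (⅙)*(-7) = -2 - 7/6 = -19/6 ≈ -3.1667)
1/((40 + 41)*s) = 1/((40 + 41)*(-19/6)) = 1/(81*(-19/6)) = 1/(-513/2) = -2/513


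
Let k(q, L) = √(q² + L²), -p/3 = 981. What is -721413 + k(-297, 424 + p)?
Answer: -721413 + 11*√53170 ≈ -7.1888e+5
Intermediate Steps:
p = -2943 (p = -3*981 = -2943)
k(q, L) = √(L² + q²)
-721413 + k(-297, 424 + p) = -721413 + √((424 - 2943)² + (-297)²) = -721413 + √((-2519)² + 88209) = -721413 + √(6345361 + 88209) = -721413 + √6433570 = -721413 + 11*√53170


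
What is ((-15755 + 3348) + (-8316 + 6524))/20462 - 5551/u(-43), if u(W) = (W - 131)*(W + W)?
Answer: -163029199/153096684 ≈ -1.0649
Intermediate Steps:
u(W) = 2*W*(-131 + W) (u(W) = (-131 + W)*(2*W) = 2*W*(-131 + W))
((-15755 + 3348) + (-8316 + 6524))/20462 - 5551/u(-43) = ((-15755 + 3348) + (-8316 + 6524))/20462 - 5551*(-1/(86*(-131 - 43))) = (-12407 - 1792)*(1/20462) - 5551/(2*(-43)*(-174)) = -14199*1/20462 - 5551/14964 = -14199/20462 - 5551*1/14964 = -14199/20462 - 5551/14964 = -163029199/153096684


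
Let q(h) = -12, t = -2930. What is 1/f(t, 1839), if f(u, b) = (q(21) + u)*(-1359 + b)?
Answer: -1/1412160 ≈ -7.0814e-7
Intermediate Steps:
f(u, b) = (-1359 + b)*(-12 + u) (f(u, b) = (-12 + u)*(-1359 + b) = (-1359 + b)*(-12 + u))
1/f(t, 1839) = 1/(16308 - 1359*(-2930) - 12*1839 + 1839*(-2930)) = 1/(16308 + 3981870 - 22068 - 5388270) = 1/(-1412160) = -1/1412160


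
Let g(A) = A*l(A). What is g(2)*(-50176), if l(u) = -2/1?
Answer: 200704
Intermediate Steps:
l(u) = -2 (l(u) = -2*1 = -2)
g(A) = -2*A (g(A) = A*(-2) = -2*A)
g(2)*(-50176) = -2*2*(-50176) = -4*(-50176) = 200704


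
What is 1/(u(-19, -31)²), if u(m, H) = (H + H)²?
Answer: 1/14776336 ≈ 6.7676e-8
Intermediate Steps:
u(m, H) = 4*H² (u(m, H) = (2*H)² = 4*H²)
1/(u(-19, -31)²) = 1/((4*(-31)²)²) = 1/((4*961)²) = 1/(3844²) = 1/14776336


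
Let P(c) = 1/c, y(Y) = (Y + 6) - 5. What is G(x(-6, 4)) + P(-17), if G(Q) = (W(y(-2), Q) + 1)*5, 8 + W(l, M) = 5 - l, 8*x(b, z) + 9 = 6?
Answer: -86/17 ≈ -5.0588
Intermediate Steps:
x(b, z) = -3/8 (x(b, z) = -9/8 + (⅛)*6 = -9/8 + ¾ = -3/8)
y(Y) = 1 + Y (y(Y) = (6 + Y) - 5 = 1 + Y)
W(l, M) = -3 - l (W(l, M) = -8 + (5 - l) = -3 - l)
G(Q) = -5 (G(Q) = ((-3 - (1 - 2)) + 1)*5 = ((-3 - 1*(-1)) + 1)*5 = ((-3 + 1) + 1)*5 = (-2 + 1)*5 = -1*5 = -5)
G(x(-6, 4)) + P(-17) = -5 + 1/(-17) = -5 - 1/17 = -86/17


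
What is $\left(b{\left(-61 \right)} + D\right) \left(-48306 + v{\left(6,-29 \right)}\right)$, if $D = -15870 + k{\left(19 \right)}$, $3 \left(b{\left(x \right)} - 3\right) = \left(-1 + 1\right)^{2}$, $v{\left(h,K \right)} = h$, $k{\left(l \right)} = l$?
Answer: $765458400$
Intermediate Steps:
$b{\left(x \right)} = 3$ ($b{\left(x \right)} = 3 + \frac{\left(-1 + 1\right)^{2}}{3} = 3 + \frac{0^{2}}{3} = 3 + \frac{1}{3} \cdot 0 = 3 + 0 = 3$)
$D = -15851$ ($D = -15870 + 19 = -15851$)
$\left(b{\left(-61 \right)} + D\right) \left(-48306 + v{\left(6,-29 \right)}\right) = \left(3 - 15851\right) \left(-48306 + 6\right) = \left(-15848\right) \left(-48300\right) = 765458400$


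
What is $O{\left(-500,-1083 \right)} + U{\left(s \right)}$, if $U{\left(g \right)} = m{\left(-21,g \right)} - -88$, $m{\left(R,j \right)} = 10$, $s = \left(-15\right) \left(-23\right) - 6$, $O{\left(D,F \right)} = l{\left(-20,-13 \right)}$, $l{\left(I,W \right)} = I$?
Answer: $78$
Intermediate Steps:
$O{\left(D,F \right)} = -20$
$s = 339$ ($s = 345 - 6 = 339$)
$U{\left(g \right)} = 98$ ($U{\left(g \right)} = 10 - -88 = 10 + 88 = 98$)
$O{\left(-500,-1083 \right)} + U{\left(s \right)} = -20 + 98 = 78$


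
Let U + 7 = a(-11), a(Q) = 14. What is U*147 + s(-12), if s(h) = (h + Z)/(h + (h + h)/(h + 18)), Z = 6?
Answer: 8235/8 ≈ 1029.4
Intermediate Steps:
s(h) = (6 + h)/(h + 2*h/(18 + h)) (s(h) = (h + 6)/(h + (h + h)/(h + 18)) = (6 + h)/(h + (2*h)/(18 + h)) = (6 + h)/(h + 2*h/(18 + h)))
U = 7 (U = -7 + 14 = 7)
U*147 + s(-12) = 7*147 + (108 + (-12)² + 24*(-12))/((-12)*(20 - 12)) = 1029 - 1/12*(108 + 144 - 288)/8 = 1029 - 1/12*⅛*(-36) = 1029 + 3/8 = 8235/8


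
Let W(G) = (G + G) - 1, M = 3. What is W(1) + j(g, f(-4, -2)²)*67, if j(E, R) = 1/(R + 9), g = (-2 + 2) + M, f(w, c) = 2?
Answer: 80/13 ≈ 6.1538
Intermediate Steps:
W(G) = -1 + 2*G (W(G) = 2*G - 1 = -1 + 2*G)
g = 3 (g = (-2 + 2) + 3 = 0 + 3 = 3)
j(E, R) = 1/(9 + R)
W(1) + j(g, f(-4, -2)²)*67 = (-1 + 2*1) + 67/(9 + 2²) = (-1 + 2) + 67/(9 + 4) = 1 + 67/13 = 80/13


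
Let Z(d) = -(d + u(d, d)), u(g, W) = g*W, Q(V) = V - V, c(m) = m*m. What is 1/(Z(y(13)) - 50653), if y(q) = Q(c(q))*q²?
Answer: -1/50653 ≈ -1.9742e-5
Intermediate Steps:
c(m) = m²
Q(V) = 0
u(g, W) = W*g
y(q) = 0 (y(q) = 0*q² = 0)
Z(d) = -d - d² (Z(d) = -(d + d*d) = -(d + d²) = -d - d²)
1/(Z(y(13)) - 50653) = 1/(0*(-1 - 1*0) - 50653) = 1/(0*(-1 + 0) - 50653) = 1/(0*(-1) - 50653) = 1/(0 - 50653) = 1/(-50653) = -1/50653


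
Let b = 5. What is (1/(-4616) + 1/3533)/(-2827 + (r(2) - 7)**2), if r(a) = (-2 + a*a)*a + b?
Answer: -361/15346136648 ≈ -2.3524e-8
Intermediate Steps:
r(a) = 5 + a*(-2 + a**2) (r(a) = (-2 + a*a)*a + 5 = (-2 + a**2)*a + 5 = a*(-2 + a**2) + 5 = 5 + a*(-2 + a**2))
(1/(-4616) + 1/3533)/(-2827 + (r(2) - 7)**2) = (1/(-4616) + 1/3533)/(-2827 + ((5 + 2**3 - 2*2) - 7)**2) = (-1/4616 + 1/3533)/(-2827 + ((5 + 8 - 4) - 7)**2) = 1083/(16308328*(-2827 + (9 - 7)**2)) = 1083/(16308328*(-2827 + 2**2)) = 1083/(16308328*(-2827 + 4)) = (1083/16308328)/(-2823) = (1083/16308328)*(-1/2823) = -361/15346136648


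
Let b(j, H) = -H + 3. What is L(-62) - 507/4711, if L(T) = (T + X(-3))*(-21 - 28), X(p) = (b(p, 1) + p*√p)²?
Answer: 19620808/4711 + 588*I*√3 ≈ 4164.9 + 1018.4*I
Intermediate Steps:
b(j, H) = 3 - H
X(p) = (2 + p^(3/2))² (X(p) = ((3 - 1*1) + p*√p)² = ((3 - 1) + p^(3/2))² = (2 + p^(3/2))²)
L(T) = -49*T - 49*(2 - 3*I*√3)² (L(T) = (T + (2 + (-3)^(3/2))²)*(-21 - 28) = (T + (2 - 3*I*√3)²)*(-49) = -49*T - 49*(2 - 3*I*√3)²)
L(-62) - 507/4711 = (1127 - 49*(-62) + 588*I*√3) - 507/4711 = (1127 + 3038 + 588*I*√3) - 507*1/4711 = (4165 + 588*I*√3) - 507/4711 = 19620808/4711 + 588*I*√3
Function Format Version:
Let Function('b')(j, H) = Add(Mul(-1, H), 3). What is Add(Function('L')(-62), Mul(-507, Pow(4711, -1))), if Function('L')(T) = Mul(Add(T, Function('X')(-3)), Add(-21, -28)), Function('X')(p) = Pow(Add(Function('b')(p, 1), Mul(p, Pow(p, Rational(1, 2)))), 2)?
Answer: Add(Rational(19620808, 4711), Mul(588, I, Pow(3, Rational(1, 2)))) ≈ Add(4164.9, Mul(1018.4, I))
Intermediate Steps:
Function('b')(j, H) = Add(3, Mul(-1, H))
Function('X')(p) = Pow(Add(2, Pow(p, Rational(3, 2))), 2) (Function('X')(p) = Pow(Add(Add(3, Mul(-1, 1)), Mul(p, Pow(p, Rational(1, 2)))), 2) = Pow(Add(Add(3, -1), Pow(p, Rational(3, 2))), 2) = Pow(Add(2, Pow(p, Rational(3, 2))), 2))
Function('L')(T) = Add(Mul(-49, T), Mul(-49, Pow(Add(2, Mul(-3, I, Pow(3, Rational(1, 2)))), 2))) (Function('L')(T) = Mul(Add(T, Pow(Add(2, Pow(-3, Rational(3, 2))), 2)), Add(-21, -28)) = Mul(Add(T, Pow(Add(2, Mul(-3, I, Pow(3, Rational(1, 2)))), 2)), -49) = Add(Mul(-49, T), Mul(-49, Pow(Add(2, Mul(-3, I, Pow(3, Rational(1, 2)))), 2))))
Add(Function('L')(-62), Mul(-507, Pow(4711, -1))) = Add(Add(1127, Mul(-49, -62), Mul(588, I, Pow(3, Rational(1, 2)))), Mul(-507, Pow(4711, -1))) = Add(Add(1127, 3038, Mul(588, I, Pow(3, Rational(1, 2)))), Mul(-507, Rational(1, 4711))) = Add(Add(4165, Mul(588, I, Pow(3, Rational(1, 2)))), Rational(-507, 4711)) = Add(Rational(19620808, 4711), Mul(588, I, Pow(3, Rational(1, 2))))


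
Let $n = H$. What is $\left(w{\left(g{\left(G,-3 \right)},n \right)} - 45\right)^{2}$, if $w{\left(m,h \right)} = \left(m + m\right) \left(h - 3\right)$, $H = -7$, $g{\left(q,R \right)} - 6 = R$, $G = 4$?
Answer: $11025$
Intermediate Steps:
$g{\left(q,R \right)} = 6 + R$
$n = -7$
$w{\left(m,h \right)} = 2 m \left(-3 + h\right)$
$\left(w{\left(g{\left(G,-3 \right)},n \right)} - 45\right)^{2} = \left(2 \left(6 - 3\right) \left(-3 - 7\right) - 45\right)^{2} = \left(2 \cdot 3 \left(-10\right) - 45\right)^{2} = \left(-60 - 45\right)^{2} = \left(-105\right)^{2} = 11025$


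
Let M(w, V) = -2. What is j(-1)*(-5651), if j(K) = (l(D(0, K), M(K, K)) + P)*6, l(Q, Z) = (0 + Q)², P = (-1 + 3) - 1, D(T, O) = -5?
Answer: -881556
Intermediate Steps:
P = 1 (P = 2 - 1 = 1)
l(Q, Z) = Q²
j(K) = 156 (j(K) = ((-5)² + 1)*6 = (25 + 1)*6 = 26*6 = 156)
j(-1)*(-5651) = 156*(-5651) = -881556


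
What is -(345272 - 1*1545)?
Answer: -343727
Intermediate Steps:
-(345272 - 1*1545) = -(345272 - 1545) = -1*343727 = -343727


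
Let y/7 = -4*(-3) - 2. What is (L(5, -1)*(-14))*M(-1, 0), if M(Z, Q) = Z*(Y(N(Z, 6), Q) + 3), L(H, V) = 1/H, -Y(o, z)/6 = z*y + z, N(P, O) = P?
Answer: 42/5 ≈ 8.4000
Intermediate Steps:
y = 70 (y = 7*(-4*(-3) - 2) = 7*(12 - 2) = 7*10 = 70)
Y(o, z) = -426*z (Y(o, z) = -6*(z*70 + z) = -6*(70*z + z) = -426*z)
M(Z, Q) = Z*(3 - 426*Q) (M(Z, Q) = Z*(-426*Q + 3) = Z*(3 - 426*Q))
(L(5, -1)*(-14))*M(-1, 0) = (-14/5)*(3*(-1)*(1 - 142*0)) = ((⅕)*(-14))*(3*(-1)*(1 + 0)) = -42*(-1)/5 = -14/5*(-3) = 42/5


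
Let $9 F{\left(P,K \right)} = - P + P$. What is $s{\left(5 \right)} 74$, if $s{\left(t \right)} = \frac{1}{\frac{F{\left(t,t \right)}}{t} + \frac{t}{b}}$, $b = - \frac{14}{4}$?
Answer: $- \frac{259}{5} \approx -51.8$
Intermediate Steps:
$F{\left(P,K \right)} = 0$ ($F{\left(P,K \right)} = \frac{- P + P}{9} = \frac{1}{9} \cdot 0 = 0$)
$b = - \frac{7}{2}$ ($b = \left(-14\right) \frac{1}{4} = - \frac{7}{2} \approx -3.5$)
$s{\left(t \right)} = - \frac{7}{2 t}$ ($s{\left(t \right)} = \frac{1}{\frac{0}{t} + \frac{t}{- \frac{7}{2}}} = \frac{1}{0 + t \left(- \frac{2}{7}\right)} = \frac{1}{0 - \frac{2 t}{7}} = \frac{1}{\left(- \frac{2}{7}\right) t} = - \frac{7}{2 t}$)
$s{\left(5 \right)} 74 = - \frac{7}{2 \cdot 5} \cdot 74 = \left(- \frac{7}{2}\right) \frac{1}{5} \cdot 74 = \left(- \frac{7}{10}\right) 74 = - \frac{259}{5}$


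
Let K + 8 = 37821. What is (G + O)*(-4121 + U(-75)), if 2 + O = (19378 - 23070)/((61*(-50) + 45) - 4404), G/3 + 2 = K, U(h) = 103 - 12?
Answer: -109253816230/239 ≈ -4.5713e+8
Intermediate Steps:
U(h) = 91
K = 37813 (K = -8 + 37821 = 37813)
G = 113433 (G = -6 + 3*37813 = -6 + 113439 = 113433)
O = -11126/7409 (O = -2 + (19378 - 23070)/((61*(-50) + 45) - 4404) = -2 - 3692/((-3050 + 45) - 4404) = -2 - 3692/(-3005 - 4404) = -2 - 3692/(-7409) = -2 - 3692*(-1/7409) = -2 + 3692/7409 = -11126/7409 ≈ -1.5017)
(G + O)*(-4121 + U(-75)) = (113433 - 11126/7409)*(-4121 + 91) = (840413971/7409)*(-4030) = -109253816230/239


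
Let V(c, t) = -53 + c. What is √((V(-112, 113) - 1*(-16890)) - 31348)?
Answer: I*√14623 ≈ 120.93*I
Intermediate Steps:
√((V(-112, 113) - 1*(-16890)) - 31348) = √(((-53 - 112) - 1*(-16890)) - 31348) = √((-165 + 16890) - 31348) = √(16725 - 31348) = √(-14623) = I*√14623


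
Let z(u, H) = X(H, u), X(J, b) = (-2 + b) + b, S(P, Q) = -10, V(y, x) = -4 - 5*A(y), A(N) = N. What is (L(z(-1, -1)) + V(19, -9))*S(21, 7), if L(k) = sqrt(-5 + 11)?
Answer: 990 - 10*sqrt(6) ≈ 965.50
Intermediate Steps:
V(y, x) = -4 - 5*y
X(J, b) = -2 + 2*b
z(u, H) = -2 + 2*u
L(k) = sqrt(6)
(L(z(-1, -1)) + V(19, -9))*S(21, 7) = (sqrt(6) + (-4 - 5*19))*(-10) = (sqrt(6) + (-4 - 95))*(-10) = (sqrt(6) - 99)*(-10) = (-99 + sqrt(6))*(-10) = 990 - 10*sqrt(6)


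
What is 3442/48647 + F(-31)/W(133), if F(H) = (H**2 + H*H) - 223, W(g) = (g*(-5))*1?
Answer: -80362323/32350255 ≈ -2.4841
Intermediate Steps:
W(g) = -5*g (W(g) = -5*g*1 = -5*g)
F(H) = -223 + 2*H**2 (F(H) = (H**2 + H**2) - 223 = 2*H**2 - 223 = -223 + 2*H**2)
3442/48647 + F(-31)/W(133) = 3442/48647 + (-223 + 2*(-31)**2)/((-5*133)) = 3442*(1/48647) + (-223 + 2*961)/(-665) = 3442/48647 + (-223 + 1922)*(-1/665) = 3442/48647 + 1699*(-1/665) = 3442/48647 - 1699/665 = -80362323/32350255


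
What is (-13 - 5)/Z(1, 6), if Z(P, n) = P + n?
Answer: -18/7 ≈ -2.5714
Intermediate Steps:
(-13 - 5)/Z(1, 6) = (-13 - 5)/(1 + 6) = -18/7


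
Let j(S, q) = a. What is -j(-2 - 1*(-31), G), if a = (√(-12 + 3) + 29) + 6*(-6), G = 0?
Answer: 7 - 3*I ≈ 7.0 - 3.0*I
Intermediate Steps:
a = -7 + 3*I (a = (√(-9) + 29) - 36 = (3*I + 29) - 36 = (29 + 3*I) - 36 = -7 + 3*I ≈ -7.0 + 3.0*I)
j(S, q) = -7 + 3*I
-j(-2 - 1*(-31), G) = -(-7 + 3*I) = 7 - 3*I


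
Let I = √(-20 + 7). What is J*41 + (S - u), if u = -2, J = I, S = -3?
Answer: -1 + 41*I*√13 ≈ -1.0 + 147.83*I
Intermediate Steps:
I = I*√13 (I = √(-13) = I*√13 ≈ 3.6056*I)
J = I*√13 ≈ 3.6056*I
J*41 + (S - u) = (I*√13)*41 + (-3 - 1*(-2)) = 41*I*√13 + (-3 + 2) = 41*I*√13 - 1 = -1 + 41*I*√13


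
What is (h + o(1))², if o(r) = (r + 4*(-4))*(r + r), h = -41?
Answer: 5041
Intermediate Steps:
o(r) = 2*r*(-16 + r) (o(r) = (r - 16)*(2*r) = (-16 + r)*(2*r) = 2*r*(-16 + r))
(h + o(1))² = (-41 + 2*1*(-16 + 1))² = (-41 + 2*1*(-15))² = (-41 - 30)² = (-71)² = 5041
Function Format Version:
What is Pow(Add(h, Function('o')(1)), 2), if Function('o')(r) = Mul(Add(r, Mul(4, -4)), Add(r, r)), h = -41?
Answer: 5041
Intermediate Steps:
Function('o')(r) = Mul(2, r, Add(-16, r)) (Function('o')(r) = Mul(Add(r, -16), Mul(2, r)) = Mul(Add(-16, r), Mul(2, r)) = Mul(2, r, Add(-16, r)))
Pow(Add(h, Function('o')(1)), 2) = Pow(Add(-41, Mul(2, 1, Add(-16, 1))), 2) = Pow(Add(-41, Mul(2, 1, -15)), 2) = Pow(Add(-41, -30), 2) = Pow(-71, 2) = 5041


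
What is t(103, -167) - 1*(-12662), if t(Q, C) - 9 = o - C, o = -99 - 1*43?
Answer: 12696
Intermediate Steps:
o = -142 (o = -99 - 43 = -142)
t(Q, C) = -133 - C (t(Q, C) = 9 + (-142 - C) = -133 - C)
t(103, -167) - 1*(-12662) = (-133 - 1*(-167)) - 1*(-12662) = (-133 + 167) + 12662 = 34 + 12662 = 12696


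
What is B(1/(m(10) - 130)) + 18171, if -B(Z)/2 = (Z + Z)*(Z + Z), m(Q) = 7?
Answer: 274909051/15129 ≈ 18171.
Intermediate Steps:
B(Z) = -8*Z**2 (B(Z) = -2*(Z + Z)*(Z + Z) = -2*2*Z*2*Z = -8*Z**2)
B(1/(m(10) - 130)) + 18171 = -8/(7 - 130)**2 + 18171 = -8*(1/(-123))**2 + 18171 = -8*(-1/123)**2 + 18171 = -8*1/15129 + 18171 = -8/15129 + 18171 = 274909051/15129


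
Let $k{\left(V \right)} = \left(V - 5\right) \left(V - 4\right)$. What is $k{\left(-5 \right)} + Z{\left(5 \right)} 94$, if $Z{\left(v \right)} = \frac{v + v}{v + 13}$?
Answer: $\frac{1280}{9} \approx 142.22$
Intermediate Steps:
$k{\left(V \right)} = \left(-5 + V\right) \left(-4 + V\right)$
$Z{\left(v \right)} = \frac{2 v}{13 + v}$
$k{\left(-5 \right)} + Z{\left(5 \right)} 94 = \left(20 + \left(-5\right)^{2} - -45\right) + 2 \cdot 5 \frac{1}{13 + 5} \cdot 94 = \left(20 + 25 + 45\right) + 2 \cdot 5 \cdot \frac{1}{18} \cdot 94 = 90 + 2 \cdot 5 \cdot \frac{1}{18} \cdot 94 = 90 + \frac{5}{9} \cdot 94 = 90 + \frac{470}{9} = \frac{1280}{9}$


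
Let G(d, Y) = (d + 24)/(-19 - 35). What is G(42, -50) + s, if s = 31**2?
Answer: 8638/9 ≈ 959.78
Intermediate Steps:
G(d, Y) = -4/9 - d/54 (G(d, Y) = (24 + d)/(-54) = (24 + d)*(-1/54) = -4/9 - d/54)
s = 961
G(42, -50) + s = (-4/9 - 1/54*42) + 961 = (-4/9 - 7/9) + 961 = -11/9 + 961 = 8638/9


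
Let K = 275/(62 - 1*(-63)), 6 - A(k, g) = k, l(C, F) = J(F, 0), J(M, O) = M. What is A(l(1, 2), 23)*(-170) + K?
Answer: -3389/5 ≈ -677.80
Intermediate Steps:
l(C, F) = F
A(k, g) = 6 - k
K = 11/5 (K = 275/(62 + 63) = 275/125 = 275*(1/125) = 11/5 ≈ 2.2000)
A(l(1, 2), 23)*(-170) + K = (6 - 1*2)*(-170) + 11/5 = (6 - 2)*(-170) + 11/5 = 4*(-170) + 11/5 = -680 + 11/5 = -3389/5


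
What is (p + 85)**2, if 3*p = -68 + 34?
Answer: 48841/9 ≈ 5426.8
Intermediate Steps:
p = -34/3 (p = (-68 + 34)/3 = (1/3)*(-34) = -34/3 ≈ -11.333)
(p + 85)**2 = (-34/3 + 85)**2 = (221/3)**2 = 48841/9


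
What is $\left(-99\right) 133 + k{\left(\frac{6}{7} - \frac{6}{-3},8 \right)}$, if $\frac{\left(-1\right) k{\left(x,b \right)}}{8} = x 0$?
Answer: $-13167$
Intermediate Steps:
$k{\left(x,b \right)} = 0$ ($k{\left(x,b \right)} = - 8 x 0 = \left(-8\right) 0 = 0$)
$\left(-99\right) 133 + k{\left(\frac{6}{7} - \frac{6}{-3},8 \right)} = \left(-99\right) 133 + 0 = -13167 + 0 = -13167$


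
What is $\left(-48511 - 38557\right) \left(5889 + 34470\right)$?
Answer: $-3513977412$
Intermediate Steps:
$\left(-48511 - 38557\right) \left(5889 + 34470\right) = \left(-87068\right) 40359 = -3513977412$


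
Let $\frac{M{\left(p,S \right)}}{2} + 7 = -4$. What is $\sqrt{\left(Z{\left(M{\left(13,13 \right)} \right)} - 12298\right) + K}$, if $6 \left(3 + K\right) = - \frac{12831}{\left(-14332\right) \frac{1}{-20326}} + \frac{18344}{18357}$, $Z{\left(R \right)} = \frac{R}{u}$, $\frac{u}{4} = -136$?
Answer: $\frac{i \sqrt{306733271735565355684561}}{4472572908} \approx 123.83 i$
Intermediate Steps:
$u = -544$ ($u = 4 \left(-136\right) = -544$)
$M{\left(p,S \right)} = -22$ ($M{\left(p,S \right)} = -14 + 2 \left(-4\right) = -14 - 8 = -22$)
$Z{\left(R \right)} = - \frac{R}{544}$ ($Z{\left(R \right)} = \frac{R}{-544} = R \left(- \frac{1}{544}\right) = - \frac{R}{544}$)
$K = - \frac{2396015852333}{789277572}$ ($K = -3 + \frac{- \frac{12831}{\left(-14332\right) \frac{1}{-20326}} + \frac{18344}{18357}}{6} = -3 + \frac{- \frac{12831}{\left(-14332\right) \left(- \frac{1}{20326}\right)} + 18344 \cdot \frac{1}{18357}}{6} = -3 + \frac{- \frac{12831}{\frac{7166}{10163}} + \frac{18344}{18357}}{6} = -3 + \frac{\left(-12831\right) \frac{10163}{7166} + \frac{18344}{18357}}{6} = -3 + \frac{- \frac{130401453}{7166} + \frac{18344}{18357}}{6} = -3 + \frac{1}{6} \left(- \frac{2393648019617}{131546262}\right) = -3 - \frac{2393648019617}{789277572} = - \frac{2396015852333}{789277572} \approx -3035.7$)
$\sqrt{\left(Z{\left(M{\left(13,13 \right)} \right)} - 12298\right) + K} = \sqrt{\left(\left(- \frac{1}{544}\right) \left(-22\right) - 12298\right) - \frac{2396015852333}{789277572}} = \sqrt{\left(\frac{11}{272} - 12298\right) - \frac{2396015852333}{789277572}} = \sqrt{- \frac{3345045}{272} - \frac{2396015852333}{789277572}} = \sqrt{- \frac{822971326916329}{53670874896}} = \frac{i \sqrt{306733271735565355684561}}{4472572908}$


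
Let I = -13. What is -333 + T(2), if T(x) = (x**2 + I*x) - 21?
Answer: -376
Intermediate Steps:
T(x) = -21 + x**2 - 13*x (T(x) = (x**2 - 13*x) - 21 = -21 + x**2 - 13*x)
-333 + T(2) = -333 + (-21 + 2**2 - 13*2) = -333 + (-21 + 4 - 26) = -333 - 43 = -376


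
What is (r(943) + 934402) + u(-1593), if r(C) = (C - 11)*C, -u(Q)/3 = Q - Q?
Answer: 1813278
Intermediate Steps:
u(Q) = 0 (u(Q) = -3*(Q - Q) = -3*0 = 0)
r(C) = C*(-11 + C) (r(C) = (-11 + C)*C = C*(-11 + C))
(r(943) + 934402) + u(-1593) = (943*(-11 + 943) + 934402) + 0 = (943*932 + 934402) + 0 = (878876 + 934402) + 0 = 1813278 + 0 = 1813278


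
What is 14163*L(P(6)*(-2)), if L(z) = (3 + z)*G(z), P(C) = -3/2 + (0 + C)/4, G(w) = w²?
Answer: 0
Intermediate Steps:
P(C) = -3/2 + C/4 (P(C) = -3*½ + C*(¼) = -3/2 + C/4)
L(z) = z²*(3 + z) (L(z) = (3 + z)*z² = z²*(3 + z))
14163*L(P(6)*(-2)) = 14163*(((-3/2 + (¼)*6)*(-2))²*(3 + (-3/2 + (¼)*6)*(-2))) = 14163*(((-3/2 + 3/2)*(-2))²*(3 + (-3/2 + 3/2)*(-2))) = 14163*((0*(-2))²*(3 + 0*(-2))) = 14163*(0²*(3 + 0)) = 14163*(0*3) = 14163*0 = 0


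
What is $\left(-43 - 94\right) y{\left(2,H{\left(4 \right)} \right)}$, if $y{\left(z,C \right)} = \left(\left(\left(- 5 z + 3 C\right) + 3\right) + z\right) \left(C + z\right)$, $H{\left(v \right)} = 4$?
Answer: $-5754$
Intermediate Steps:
$y{\left(z,C \right)} = \left(C + z\right) \left(3 - 4 z + 3 C\right)$ ($y{\left(z,C \right)} = \left(\left(3 - 5 z + 3 C\right) + z\right) \left(C + z\right) = \left(3 - 4 z + 3 C\right) \left(C + z\right) = \left(C + z\right) \left(3 - 4 z + 3 C\right)$)
$\left(-43 - 94\right) y{\left(2,H{\left(4 \right)} \right)} = \left(-43 - 94\right) \left(- 4 \cdot 2^{2} + 3 \cdot 4 + 3 \cdot 2 + 3 \cdot 4^{2} - 4 \cdot 2\right) = - 137 \left(\left(-4\right) 4 + 12 + 6 + 3 \cdot 16 - 8\right) = - 137 \left(-16 + 12 + 6 + 48 - 8\right) = \left(-137\right) 42 = -5754$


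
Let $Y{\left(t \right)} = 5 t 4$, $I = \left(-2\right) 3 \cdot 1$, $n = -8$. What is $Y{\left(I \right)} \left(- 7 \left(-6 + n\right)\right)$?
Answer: $-11760$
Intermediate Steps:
$I = -6$ ($I = \left(-6\right) 1 = -6$)
$Y{\left(t \right)} = 20 t$
$Y{\left(I \right)} \left(- 7 \left(-6 + n\right)\right) = 20 \left(-6\right) \left(- 7 \left(-6 - 8\right)\right) = - 120 \left(\left(-7\right) \left(-14\right)\right) = \left(-120\right) 98 = -11760$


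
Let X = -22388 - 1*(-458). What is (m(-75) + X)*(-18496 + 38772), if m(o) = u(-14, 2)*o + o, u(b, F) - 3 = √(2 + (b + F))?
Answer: -450735480 - 1520700*I*√10 ≈ -4.5074e+8 - 4.8089e+6*I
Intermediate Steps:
u(b, F) = 3 + √(2 + F + b) (u(b, F) = 3 + √(2 + (b + F)) = 3 + √(2 + (F + b)) = 3 + √(2 + F + b))
X = -21930 (X = -22388 + 458 = -21930)
m(o) = o + o*(3 + I*√10) (m(o) = (3 + √(2 + 2 - 14))*o + o = (3 + √(-10))*o + o = (3 + I*√10)*o + o = o*(3 + I*√10) + o = o + o*(3 + I*√10))
(m(-75) + X)*(-18496 + 38772) = (-75*(4 + I*√10) - 21930)*(-18496 + 38772) = ((-300 - 75*I*√10) - 21930)*20276 = (-22230 - 75*I*√10)*20276 = -450735480 - 1520700*I*√10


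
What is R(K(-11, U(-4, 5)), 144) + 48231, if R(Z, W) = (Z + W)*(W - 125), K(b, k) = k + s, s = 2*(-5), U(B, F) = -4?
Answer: 50701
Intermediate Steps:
s = -10
K(b, k) = -10 + k (K(b, k) = k - 10 = -10 + k)
R(Z, W) = (-125 + W)*(W + Z) (R(Z, W) = (W + Z)*(-125 + W) = (-125 + W)*(W + Z))
R(K(-11, U(-4, 5)), 144) + 48231 = (144² - 125*144 - 125*(-10 - 4) + 144*(-10 - 4)) + 48231 = (20736 - 18000 - 125*(-14) + 144*(-14)) + 48231 = (20736 - 18000 + 1750 - 2016) + 48231 = 2470 + 48231 = 50701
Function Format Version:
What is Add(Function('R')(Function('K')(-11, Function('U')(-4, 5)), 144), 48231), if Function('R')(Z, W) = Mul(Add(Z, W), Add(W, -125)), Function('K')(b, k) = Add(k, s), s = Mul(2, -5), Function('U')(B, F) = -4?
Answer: 50701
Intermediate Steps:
s = -10
Function('K')(b, k) = Add(-10, k) (Function('K')(b, k) = Add(k, -10) = Add(-10, k))
Function('R')(Z, W) = Mul(Add(-125, W), Add(W, Z)) (Function('R')(Z, W) = Mul(Add(W, Z), Add(-125, W)) = Mul(Add(-125, W), Add(W, Z)))
Add(Function('R')(Function('K')(-11, Function('U')(-4, 5)), 144), 48231) = Add(Add(Pow(144, 2), Mul(-125, 144), Mul(-125, Add(-10, -4)), Mul(144, Add(-10, -4))), 48231) = Add(Add(20736, -18000, Mul(-125, -14), Mul(144, -14)), 48231) = Add(Add(20736, -18000, 1750, -2016), 48231) = Add(2470, 48231) = 50701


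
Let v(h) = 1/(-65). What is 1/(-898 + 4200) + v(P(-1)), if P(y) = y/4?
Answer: -249/16510 ≈ -0.015082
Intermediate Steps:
P(y) = y/4
v(h) = -1/65
1/(-898 + 4200) + v(P(-1)) = 1/(-898 + 4200) - 1/65 = 1/3302 - 1/65 = -249/16510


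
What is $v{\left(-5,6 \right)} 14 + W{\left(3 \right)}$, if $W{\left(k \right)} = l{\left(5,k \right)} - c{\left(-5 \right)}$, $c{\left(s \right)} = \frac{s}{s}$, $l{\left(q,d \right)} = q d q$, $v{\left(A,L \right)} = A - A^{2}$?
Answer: $-346$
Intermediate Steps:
$l{\left(q,d \right)} = d q^{2}$ ($l{\left(q,d \right)} = d q q = d q^{2}$)
$c{\left(s \right)} = 1$
$W{\left(k \right)} = -1 + 25 k$ ($W{\left(k \right)} = k 5^{2} - 1 = k 25 - 1 = 25 k - 1 = -1 + 25 k$)
$v{\left(-5,6 \right)} 14 + W{\left(3 \right)} = - 5 \left(1 - -5\right) 14 + \left(-1 + 25 \cdot 3\right) = - 5 \left(1 + 5\right) 14 + \left(-1 + 75\right) = \left(-5\right) 6 \cdot 14 + 74 = \left(-30\right) 14 + 74 = -420 + 74 = -346$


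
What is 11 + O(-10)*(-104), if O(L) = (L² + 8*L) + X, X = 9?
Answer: -3005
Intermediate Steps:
O(L) = 9 + L² + 8*L (O(L) = (L² + 8*L) + 9 = 9 + L² + 8*L)
11 + O(-10)*(-104) = 11 + (9 + (-10)² + 8*(-10))*(-104) = 11 + (9 + 100 - 80)*(-104) = 11 + 29*(-104) = 11 - 3016 = -3005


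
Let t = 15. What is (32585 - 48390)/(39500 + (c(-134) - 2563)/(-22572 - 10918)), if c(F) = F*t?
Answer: -31135850/77815269 ≈ -0.40013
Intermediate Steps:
c(F) = 15*F (c(F) = F*15 = 15*F)
(32585 - 48390)/(39500 + (c(-134) - 2563)/(-22572 - 10918)) = (32585 - 48390)/(39500 + (15*(-134) - 2563)/(-22572 - 10918)) = -15805/(39500 + (-2010 - 2563)/(-33490)) = -15805/(39500 - 4573*(-1/33490)) = -15805/(39500 + 269/1970) = -15805/77815269/1970 = -15805*1970/77815269 = -31135850/77815269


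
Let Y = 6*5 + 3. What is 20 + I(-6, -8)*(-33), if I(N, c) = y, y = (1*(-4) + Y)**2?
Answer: -27733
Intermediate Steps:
Y = 33 (Y = 30 + 3 = 33)
y = 841 (y = (1*(-4) + 33)**2 = (-4 + 33)**2 = 29**2 = 841)
I(N, c) = 841
20 + I(-6, -8)*(-33) = 20 + 841*(-33) = 20 - 27753 = -27733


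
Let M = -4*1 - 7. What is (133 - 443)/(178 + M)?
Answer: -310/167 ≈ -1.8563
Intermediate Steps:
M = -11 (M = -4 - 7 = -11)
(133 - 443)/(178 + M) = (133 - 443)/(178 - 11) = -310/167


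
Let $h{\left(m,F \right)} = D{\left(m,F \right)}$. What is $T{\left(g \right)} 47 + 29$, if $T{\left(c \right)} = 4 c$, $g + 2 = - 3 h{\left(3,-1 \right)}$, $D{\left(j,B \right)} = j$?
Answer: $-2039$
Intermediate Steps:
$h{\left(m,F \right)} = m$
$g = -11$ ($g = -2 - 9 = -11$)
$T{\left(g \right)} 47 + 29 = 4 \left(-11\right) 47 + 29 = \left(-44\right) 47 + 29 = -2068 + 29 = -2039$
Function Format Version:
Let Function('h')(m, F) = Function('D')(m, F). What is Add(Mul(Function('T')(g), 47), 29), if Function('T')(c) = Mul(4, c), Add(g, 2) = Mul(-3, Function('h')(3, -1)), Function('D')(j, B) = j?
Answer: -2039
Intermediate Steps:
Function('h')(m, F) = m
g = -11 (g = Add(-2, Mul(-3, 3)) = Add(-2, -9) = -11)
Add(Mul(Function('T')(g), 47), 29) = Add(Mul(Mul(4, -11), 47), 29) = Add(Mul(-44, 47), 29) = Add(-2068, 29) = -2039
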